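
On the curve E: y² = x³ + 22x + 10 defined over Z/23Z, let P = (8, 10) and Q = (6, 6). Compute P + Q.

(8, 10) + (6, 6). λ = (6 - 10)/(6 - 8) ≡ 19/21 mod 23. 21⁻¹ ≡ 11 (mod 23), so λ ≡ 2.
  x = λ² - 8 - 6 = 4 - 14 ≡ 13; y = λ·(8 - 13) - 10 ≡ 3. → (13, 3)

(13, 3)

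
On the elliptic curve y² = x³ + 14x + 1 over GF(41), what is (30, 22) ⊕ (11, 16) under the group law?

(16, 4)

(30, 22) + (11, 16). λ = (16 - 22)/(11 - 30) ≡ 35/22 mod 41. 22⁻¹ ≡ 28 (mod 41), so λ ≡ 37.
  x = λ² - 30 - 11 = 1369 - 41 ≡ 16; y = λ·(30 - 16) - 22 ≡ 4. → (16, 4)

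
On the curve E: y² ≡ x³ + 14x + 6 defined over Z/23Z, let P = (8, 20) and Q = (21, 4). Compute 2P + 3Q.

(14, 18)

First 2P:
Repeated addition: build up to 2P.
2P: tangent at (8, 20): λ = (3·8² + 14)/(2·20) ≡ 22/17. 17⁻¹ ≡ 19 (mod 23), so λ ≡ 22·19 ≡ 4.
  x = λ² - 8 - 8 = 16 - 16 ≡ 0; y = λ·(8 - 0) - 20 ≡ 12. → (0, 12)
2P = (0, 12).
Next 3Q:
Repeated addition: build up to 3Q.
2Q: tangent at (21, 4): λ = (3·21² + 14)/(2·4) ≡ 3/8. 8⁻¹ ≡ 3 (mod 23) since 8·3 = 24 ≡ 1, so λ ≡ 3·3 ≡ 9.
  x = λ² - 21 - 21 = 81 - 42 ≡ 16; y = λ·(21 - 16) - 4 ≡ 18. → (16, 18)
3Q: (16, 18) + (21, 4). λ = (4 - 18)/(21 - 16) ≡ 9/5 mod 23. 5⁻¹ ≡ 14 (mod 23) since 5·14 = 70 ≡ 1, so λ ≡ 11.
  x = λ² - 16 - 21 = 121 - 37 ≡ 15; y = λ·(16 - 15) - 18 ≡ 16. → (15, 16)
3Q = (15, 16).
Finally 2P + 3Q:
(0, 12) + (15, 16). λ = (16 - 12)/(15 - 0) ≡ 4/15 mod 23. 15⁻¹ ≡ 20 (mod 23), so λ ≡ 11.
  x = λ² - 0 - 15 = 121 - 15 ≡ 14; y = λ·(0 - 14) - 12 ≡ 18. → (14, 18)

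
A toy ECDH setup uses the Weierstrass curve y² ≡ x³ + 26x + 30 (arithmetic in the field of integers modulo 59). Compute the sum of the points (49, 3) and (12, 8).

(49, 3) + (12, 8). λ = (8 - 3)/(12 - 49) ≡ 5/22 mod 59. 22⁻¹ ≡ 51 (mod 59) since 22·51 = 1122 ≡ 1, so λ ≡ 19.
  x = λ² - 49 - 12 = 361 - 61 ≡ 5; y = λ·(49 - 5) - 3 ≡ 7. → (5, 7)

(5, 7)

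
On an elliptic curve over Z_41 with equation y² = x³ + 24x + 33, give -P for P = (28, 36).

-(28, 36) = (28, -36 mod 41) = (28, 5).

(28, 5)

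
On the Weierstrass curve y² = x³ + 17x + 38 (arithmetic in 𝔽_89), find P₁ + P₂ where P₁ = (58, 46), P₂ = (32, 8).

(38, 38)

(58, 46) + (32, 8). λ = (8 - 46)/(32 - 58) ≡ 51/63 mod 89. 63⁻¹ ≡ 65 (mod 89) since 63·65 = 4095 ≡ 1, so λ ≡ 22.
  x = λ² - 58 - 32 = 484 - 90 ≡ 38; y = λ·(58 - 38) - 46 ≡ 38. → (38, 38)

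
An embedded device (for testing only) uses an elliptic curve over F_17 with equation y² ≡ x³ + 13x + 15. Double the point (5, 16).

(5, 1)

tangent at (5, 16): λ = (3·5² + 13)/(2·16) ≡ 3/15. 15⁻¹ ≡ 8 (mod 17), so λ ≡ 3·8 ≡ 7.
  x = λ² - 5 - 5 = 49 - 10 ≡ 5; y = λ·(5 - 5) - 16 ≡ 1. → (5, 1)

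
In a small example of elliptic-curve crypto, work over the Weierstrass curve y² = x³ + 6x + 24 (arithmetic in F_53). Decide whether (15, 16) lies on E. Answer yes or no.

yes

y² = 16² ≡ 44; x³ + 6x + 24 = 3489 ≡ 44 (mod 53). 44 = 44.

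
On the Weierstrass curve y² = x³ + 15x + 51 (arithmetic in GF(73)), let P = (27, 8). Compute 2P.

tangent at (27, 8): λ = (3·27² + 15)/(2·8) ≡ 12/16. 16⁻¹ ≡ 32 (mod 73), so λ ≡ 12·32 ≡ 19.
  x = λ² - 27 - 27 = 361 - 54 ≡ 15; y = λ·(27 - 15) - 8 ≡ 1. → (15, 1)

(15, 1)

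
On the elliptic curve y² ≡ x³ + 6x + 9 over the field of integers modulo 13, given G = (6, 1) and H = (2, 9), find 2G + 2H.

(7, 11)

First 2G:
Repeated addition: build up to 2G.
2G: tangent at (6, 1): λ = (3·6² + 6)/(2·1) ≡ 10/2. 2⁻¹ ≡ 7 (mod 13), so λ ≡ 10·7 ≡ 5.
  x = λ² - 6 - 6 = 25 - 12 ≡ 0; y = λ·(6 - 0) - 1 ≡ 3. → (0, 3)
2G = (0, 3).
Next 2H:
Repeated addition: build up to 2H.
2H: tangent at (2, 9): λ = (3·2² + 6)/(2·9) ≡ 5/5. 5⁻¹ ≡ 8 (mod 13), so λ ≡ 5·8 ≡ 1.
  x = λ² - 2 - 2 = 1 - 4 ≡ 10; y = λ·(2 - 10) - 9 ≡ 9. → (10, 9)
2H = (10, 9).
Finally 2G + 2H:
(0, 3) + (10, 9). λ = (9 - 3)/(10 - 0) ≡ 6/10 mod 13. 10⁻¹ ≡ 4 (mod 13), so λ ≡ 11.
  x = λ² - 0 - 10 = 121 - 10 ≡ 7; y = λ·(0 - 7) - 3 ≡ 11. → (7, 11)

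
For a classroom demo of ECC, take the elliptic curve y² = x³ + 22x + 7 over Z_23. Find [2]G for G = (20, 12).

(15, 3)

tangent at (20, 12): λ = (3·20² + 22)/(2·12) ≡ 3/1. 1⁻¹ ≡ 1 (mod 23) since 1·1 = 1 ≡ 1, so λ ≡ 3·1 ≡ 3.
  x = λ² - 20 - 20 = 9 - 40 ≡ 15; y = λ·(20 - 15) - 12 ≡ 3. → (15, 3)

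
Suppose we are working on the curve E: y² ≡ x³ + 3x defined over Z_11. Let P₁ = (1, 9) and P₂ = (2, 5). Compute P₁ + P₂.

(1, 9) + (2, 5). λ = (5 - 9)/(2 - 1) ≡ 7/1 mod 11. 1⁻¹ ≡ 1 (mod 11) since 1·1 = 1 ≡ 1, so λ ≡ 7.
  x = λ² - 1 - 2 = 49 - 3 ≡ 2; y = λ·(1 - 2) - 9 ≡ 6. → (2, 6)

(2, 6)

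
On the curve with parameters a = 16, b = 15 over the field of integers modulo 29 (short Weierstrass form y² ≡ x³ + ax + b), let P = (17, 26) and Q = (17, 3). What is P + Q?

O

The two points share x = 17 and their y-coordinates satisfy 26 + 3 ≡ 0 (mod 29), so they are inverses. Their sum is 𝒪.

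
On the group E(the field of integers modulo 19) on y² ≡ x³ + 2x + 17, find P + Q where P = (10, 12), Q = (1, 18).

(0, 13)

(10, 12) + (1, 18). λ = (18 - 12)/(1 - 10) ≡ 6/10 mod 19. 10⁻¹ ≡ 2 (mod 19), so λ ≡ 12.
  x = λ² - 10 - 1 = 144 - 11 ≡ 0; y = λ·(10 - 0) - 12 ≡ 13. → (0, 13)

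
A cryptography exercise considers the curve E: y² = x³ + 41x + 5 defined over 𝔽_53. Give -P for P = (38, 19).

(38, 34)

-(38, 19) = (38, -19 mod 53) = (38, 34).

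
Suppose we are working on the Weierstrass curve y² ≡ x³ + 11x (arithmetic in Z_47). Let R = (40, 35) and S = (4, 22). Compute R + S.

(40, 35) + (4, 22). λ = (22 - 35)/(4 - 40) ≡ 34/11 mod 47. 11⁻¹ ≡ 30 (mod 47), so λ ≡ 33.
  x = λ² - 40 - 4 = 1089 - 44 ≡ 11; y = λ·(40 - 11) - 35 ≡ 29. → (11, 29)

(11, 29)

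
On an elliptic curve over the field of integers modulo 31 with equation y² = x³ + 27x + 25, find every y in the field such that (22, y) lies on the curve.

x³ + 27x + 25 = 11267 ≡ 14 (mod 31).
Square roots of 14 mod 31: 13 and 18 (since 13² = 169 ≡ 14).

13, 18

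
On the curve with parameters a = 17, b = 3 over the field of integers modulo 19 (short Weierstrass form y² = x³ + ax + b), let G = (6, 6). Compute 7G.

Repeated addition: build up to 7G.
2G: tangent at (6, 6): λ = (3·6² + 17)/(2·6) ≡ 11/12. 12⁻¹ ≡ 8 (mod 19), so λ ≡ 11·8 ≡ 12.
  x = λ² - 6 - 6 = 144 - 12 ≡ 18; y = λ·(6 - 18) - 6 ≡ 2. → (18, 2)
3G: (18, 2) + (6, 6). λ = (6 - 2)/(6 - 18) ≡ 4/7 mod 19. 7⁻¹ ≡ 11 (mod 19), so λ ≡ 6.
  x = λ² - 18 - 6 = 36 - 24 ≡ 12; y = λ·(18 - 12) - 2 ≡ 15. → (12, 15)
4G: (12, 15) + (6, 6). λ = (6 - 15)/(6 - 12) ≡ 10/13 mod 19. 13⁻¹ ≡ 3 (mod 19) since 13·3 = 39 ≡ 1, so λ ≡ 11.
  x = λ² - 12 - 6 = 121 - 18 ≡ 8; y = λ·(12 - 8) - 15 ≡ 10. → (8, 10)
5G: (8, 10) + (6, 6). λ = (6 - 10)/(6 - 8) ≡ 15/17 mod 19. 17⁻¹ ≡ 9 (mod 19), so λ ≡ 2.
  x = λ² - 8 - 6 = 4 - 14 ≡ 9; y = λ·(8 - 9) - 10 ≡ 7. → (9, 7)
6G: (9, 7) + (6, 6). λ = (6 - 7)/(6 - 9) ≡ 18/16 mod 19. 16⁻¹ ≡ 6 (mod 19) since 16·6 = 96 ≡ 1, so λ ≡ 13.
  x = λ² - 9 - 6 = 169 - 15 ≡ 2; y = λ·(9 - 2) - 7 ≡ 8. → (2, 8)
7G: (2, 8) + (6, 6). λ = (6 - 8)/(6 - 2) ≡ 17/4 mod 19. 4⁻¹ ≡ 5 (mod 19), so λ ≡ 9.
  x = λ² - 2 - 6 = 81 - 8 ≡ 16; y = λ·(2 - 16) - 8 ≡ 18. → (16, 18)

(16, 18)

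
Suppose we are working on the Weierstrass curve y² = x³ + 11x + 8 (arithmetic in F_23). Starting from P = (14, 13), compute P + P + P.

(21, 22)

Repeated addition: build up to 3P.
2P: tangent at (14, 13): λ = (3·14² + 11)/(2·13) ≡ 1/3. 3⁻¹ ≡ 8 (mod 23) since 3·8 = 24 ≡ 1, so λ ≡ 1·8 ≡ 8.
  x = λ² - 14 - 14 = 64 - 28 ≡ 13; y = λ·(14 - 13) - 13 ≡ 18. → (13, 18)
3P: (13, 18) + (14, 13). λ = (13 - 18)/(14 - 13) ≡ 18/1 mod 23. 1⁻¹ ≡ 1 (mod 23) since 1·1 = 1 ≡ 1, so λ ≡ 18.
  x = λ² - 13 - 14 = 324 - 27 ≡ 21; y = λ·(13 - 21) - 18 ≡ 22. → (21, 22)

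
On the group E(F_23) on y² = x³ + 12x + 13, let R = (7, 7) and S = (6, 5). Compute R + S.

(14, 2)

(7, 7) + (6, 5). λ = (5 - 7)/(6 - 7) ≡ 21/22 mod 23. 22⁻¹ ≡ 22 (mod 23) since 22·22 = 484 ≡ 1, so λ ≡ 2.
  x = λ² - 7 - 6 = 4 - 13 ≡ 14; y = λ·(7 - 14) - 7 ≡ 2. → (14, 2)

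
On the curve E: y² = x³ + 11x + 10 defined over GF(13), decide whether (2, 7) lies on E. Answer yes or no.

no

y² = 7² ≡ 10; x³ + 11x + 10 = 40 ≡ 1 (mod 13). 10 ≠ 1.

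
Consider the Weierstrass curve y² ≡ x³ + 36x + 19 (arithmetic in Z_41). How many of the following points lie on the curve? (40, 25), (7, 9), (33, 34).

1

(40, 25): 25² ≡ 10, rhs ≡ 23 → off.
(7, 9): 9² ≡ 40, rhs ≡ 40 → on.
(33, 34): 34² ≡ 8, rhs ≡ 39 → off.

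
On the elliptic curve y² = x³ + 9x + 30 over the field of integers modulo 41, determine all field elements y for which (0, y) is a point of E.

x³ + 9x + 30 = 30 ≡ 30 (mod 41).
30 is a non-residue mod 41; no y exists.

none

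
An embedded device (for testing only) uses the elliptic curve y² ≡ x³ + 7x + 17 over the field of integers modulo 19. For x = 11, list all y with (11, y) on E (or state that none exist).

0

x³ + 7x + 17 = 1425 ≡ 0 (mod 19).
Only y = 0 satisfies y² ≡ 0.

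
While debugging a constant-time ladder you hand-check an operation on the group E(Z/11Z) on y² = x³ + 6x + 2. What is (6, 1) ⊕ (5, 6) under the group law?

(3, 6)

(6, 1) + (5, 6). λ = (6 - 1)/(5 - 6) ≡ 5/10 mod 11. 10⁻¹ ≡ 10 (mod 11) since 10·10 = 100 ≡ 1, so λ ≡ 6.
  x = λ² - 6 - 5 = 36 - 11 ≡ 3; y = λ·(6 - 3) - 1 ≡ 6. → (3, 6)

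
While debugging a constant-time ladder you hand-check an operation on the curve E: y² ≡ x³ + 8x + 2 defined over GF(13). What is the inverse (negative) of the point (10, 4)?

-(10, 4) = (10, -4 mod 13) = (10, 9).

(10, 9)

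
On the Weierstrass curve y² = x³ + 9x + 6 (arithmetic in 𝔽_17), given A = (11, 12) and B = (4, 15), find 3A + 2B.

First 3A:
Repeated addition: build up to 3A.
2A: tangent at (11, 12): λ = (3·11² + 9)/(2·12) ≡ 15/7. 7⁻¹ ≡ 5 (mod 17), so λ ≡ 15·5 ≡ 7.
  x = λ² - 11 - 11 = 49 - 22 ≡ 10; y = λ·(11 - 10) - 12 ≡ 12. → (10, 12)
3A: (10, 12) + (11, 12). λ = (12 - 12)/(11 - 10) ≡ 0/1 mod 17. 1⁻¹ ≡ 1 (mod 17) since 1·1 = 1 ≡ 1, so λ ≡ 0.
  x = λ² - 10 - 11 = 0 - 21 ≡ 13; y = λ·(10 - 13) - 12 ≡ 5. → (13, 5)
3A = (13, 5).
Next 2B:
Repeated addition: build up to 2B.
2B: tangent at (4, 15): λ = (3·4² + 9)/(2·15) ≡ 6/13. 13⁻¹ ≡ 4 (mod 17), so λ ≡ 6·4 ≡ 7.
  x = λ² - 4 - 4 = 49 - 8 ≡ 7; y = λ·(4 - 7) - 15 ≡ 15. → (7, 15)
2B = (7, 15).
Finally 3A + 2B:
(13, 5) + (7, 15). λ = (15 - 5)/(7 - 13) ≡ 10/11 mod 17. 11⁻¹ ≡ 14 (mod 17), so λ ≡ 4.
  x = λ² - 13 - 7 = 16 - 20 ≡ 13; y = λ·(13 - 13) - 5 ≡ 12. → (13, 12)

(13, 12)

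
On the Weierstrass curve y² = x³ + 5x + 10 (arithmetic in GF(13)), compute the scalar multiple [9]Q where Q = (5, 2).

(3, 0)

Double-and-add on 9 = (1001)₂. Start with Q = (5, 2) for the leading 1-bit.
double: tangent at (5, 2): λ = (3·5² + 5)/(2·2) ≡ 2/4. 4⁻¹ ≡ 10 (mod 13), so λ ≡ 2·10 ≡ 7.
  x = λ² - 5 - 5 = 49 - 10 ≡ 0; y = λ·(5 - 0) - 2 ≡ 7. → (0, 7)
double: tangent at (0, 7): λ = (3·0² + 5)/(2·7) ≡ 5/1. 1⁻¹ ≡ 1 (mod 13), so λ ≡ 5·1 ≡ 5.
  x = λ² - 0 - 0 = 25 - 0 ≡ 12; y = λ·(0 - 12) - 7 ≡ 11. → (12, 11)
double: tangent at (12, 11): λ = (3·12² + 5)/(2·11) ≡ 8/9. 9⁻¹ ≡ 3 (mod 13), so λ ≡ 8·3 ≡ 11.
  x = λ² - 12 - 12 = 121 - 24 ≡ 6; y = λ·(12 - 6) - 11 ≡ 3. → (6, 3)
add Q: (6, 3) + (5, 2). λ = (2 - 3)/(5 - 6) ≡ 12/12 mod 13. 12⁻¹ ≡ 12 (mod 13) since 12·12 = 144 ≡ 1, so λ ≡ 1.
  x = λ² - 6 - 5 = 1 - 11 ≡ 3; y = λ·(6 - 3) - 3 ≡ 0. → (3, 0)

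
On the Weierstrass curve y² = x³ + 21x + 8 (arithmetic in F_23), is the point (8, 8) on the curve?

y² = 8² ≡ 18; x³ + 21x + 8 = 688 ≡ 21 (mod 23). 18 ≠ 21.

no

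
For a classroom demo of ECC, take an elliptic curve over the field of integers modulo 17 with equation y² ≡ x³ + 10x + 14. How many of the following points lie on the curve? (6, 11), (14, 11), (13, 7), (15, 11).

0

(6, 11): 11² ≡ 2, rhs ≡ 1 → off.
(14, 11): 11² ≡ 2, rhs ≡ 8 → off.
(13, 7): 7² ≡ 15, rhs ≡ 12 → off.
(15, 11): 11² ≡ 2, rhs ≡ 3 → off.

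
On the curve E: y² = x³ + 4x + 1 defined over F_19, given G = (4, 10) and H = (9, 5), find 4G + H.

(7, 7)

First 4G:
Double-and-add on 4 = (100)₂. Start with G = (4, 10) for the leading 1-bit.
double: tangent at (4, 10): λ = (3·4² + 4)/(2·10) ≡ 14/1. 1⁻¹ ≡ 1 (mod 19), so λ ≡ 14·1 ≡ 14.
  x = λ² - 4 - 4 = 196 - 8 ≡ 17; y = λ·(4 - 17) - 10 ≡ 17. → (17, 17)
double: tangent at (17, 17): λ = (3·17² + 4)/(2·17) ≡ 16/15. 15⁻¹ ≡ 14 (mod 19), so λ ≡ 16·14 ≡ 15.
  x = λ² - 17 - 17 = 225 - 34 ≡ 1; y = λ·(17 - 1) - 17 ≡ 14. → (1, 14)
4G = (1, 14).
Finally 4G + H:
(1, 14) + (9, 5). λ = (5 - 14)/(9 - 1) ≡ 10/8 mod 19. 8⁻¹ ≡ 12 (mod 19) since 8·12 = 96 ≡ 1, so λ ≡ 6.
  x = λ² - 1 - 9 = 36 - 10 ≡ 7; y = λ·(1 - 7) - 14 ≡ 7. → (7, 7)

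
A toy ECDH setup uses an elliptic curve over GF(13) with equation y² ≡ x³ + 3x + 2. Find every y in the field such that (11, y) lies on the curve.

x³ + 3x + 2 = 1366 ≡ 1 (mod 13).
Square roots of 1 mod 13: 1 and 12 (since 1² = 1 ≡ 1).

1, 12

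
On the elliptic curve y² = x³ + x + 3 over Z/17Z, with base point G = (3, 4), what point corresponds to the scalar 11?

Repeated addition: build up to 11G.
2G: tangent at (3, 4): λ = (3·3² + 1)/(2·4) ≡ 11/8. 8⁻¹ ≡ 15 (mod 17), so λ ≡ 11·15 ≡ 12.
  x = λ² - 3 - 3 = 144 - 6 ≡ 2; y = λ·(3 - 2) - 4 ≡ 8. → (2, 8)
3G: (2, 8) + (3, 4). λ = (4 - 8)/(3 - 2) ≡ 13/1 mod 17. 1⁻¹ ≡ 1 (mod 17), so λ ≡ 13.
  x = λ² - 2 - 3 = 169 - 5 ≡ 11; y = λ·(2 - 11) - 8 ≡ 11. → (11, 11)
4G: (11, 11) + (3, 4). λ = (4 - 11)/(3 - 11) ≡ 10/9 mod 17. 9⁻¹ ≡ 2 (mod 17), so λ ≡ 3.
  x = λ² - 11 - 3 = 9 - 14 ≡ 12; y = λ·(11 - 12) - 11 ≡ 3. → (12, 3)
5G: (12, 3) + (3, 4). λ = (4 - 3)/(3 - 12) ≡ 1/8 mod 17. 8⁻¹ ≡ 15 (mod 17) since 8·15 = 120 ≡ 1, so λ ≡ 15.
  x = λ² - 12 - 3 = 225 - 15 ≡ 6; y = λ·(12 - 6) - 3 ≡ 2. → (6, 2)
6G: (6, 2) + (3, 4). λ = (4 - 2)/(3 - 6) ≡ 2/14 mod 17. 14⁻¹ ≡ 11 (mod 17) since 14·11 = 154 ≡ 1, so λ ≡ 5.
  x = λ² - 6 - 3 = 25 - 9 ≡ 16; y = λ·(6 - 16) - 2 ≡ 16. → (16, 16)
7G: (16, 16) + (3, 4). λ = (4 - 16)/(3 - 16) ≡ 5/4 mod 17. 4⁻¹ ≡ 13 (mod 17) since 4·13 = 52 ≡ 1, so λ ≡ 14.
  x = λ² - 16 - 3 = 196 - 19 ≡ 7; y = λ·(16 - 7) - 16 ≡ 8. → (7, 8)
8G: (7, 8) + (3, 4). λ = (4 - 8)/(3 - 7) ≡ 13/13 mod 17. 13⁻¹ ≡ 4 (mod 17), so λ ≡ 1.
  x = λ² - 7 - 3 = 1 - 10 ≡ 8; y = λ·(7 - 8) - 8 ≡ 8. → (8, 8)
9G: (8, 8) + (3, 4). λ = (4 - 8)/(3 - 8) ≡ 13/12 mod 17. 12⁻¹ ≡ 10 (mod 17), so λ ≡ 11.
  x = λ² - 8 - 3 = 121 - 11 ≡ 8; y = λ·(8 - 8) - 8 ≡ 9. → (8, 9)
10G: (8, 9) + (3, 4). λ = (4 - 9)/(3 - 8) ≡ 12/12 mod 17. 12⁻¹ ≡ 10 (mod 17) since 12·10 = 120 ≡ 1, so λ ≡ 1.
  x = λ² - 8 - 3 = 1 - 11 ≡ 7; y = λ·(8 - 7) - 9 ≡ 9. → (7, 9)
11G: (7, 9) + (3, 4). λ = (4 - 9)/(3 - 7) ≡ 12/13 mod 17. 13⁻¹ ≡ 4 (mod 17), so λ ≡ 14.
  x = λ² - 7 - 3 = 196 - 10 ≡ 16; y = λ·(7 - 16) - 9 ≡ 1. → (16, 1)

(16, 1)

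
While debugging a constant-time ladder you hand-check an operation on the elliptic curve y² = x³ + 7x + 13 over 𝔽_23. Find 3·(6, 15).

Write Q = (6, 15).
Repeated addition: build up to 3Q.
2Q: tangent at (6, 15): λ = (3·6² + 7)/(2·15) ≡ 0/7. 7⁻¹ ≡ 10 (mod 23) since 7·10 = 70 ≡ 1, so λ ≡ 0·10 ≡ 0.
  x = λ² - 6 - 6 = 0 - 12 ≡ 11; y = λ·(6 - 11) - 15 ≡ 8. → (11, 8)
3Q: (11, 8) + (6, 15). λ = (15 - 8)/(6 - 11) ≡ 7/18 mod 23. 18⁻¹ ≡ 9 (mod 23), so λ ≡ 17.
  x = λ² - 11 - 6 = 289 - 17 ≡ 19; y = λ·(11 - 19) - 8 ≡ 17. → (19, 17)

(19, 17)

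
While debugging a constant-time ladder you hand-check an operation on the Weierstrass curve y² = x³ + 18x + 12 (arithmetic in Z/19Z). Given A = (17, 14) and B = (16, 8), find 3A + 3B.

First 3A:
Repeated addition: build up to 3A.
2A: tangent at (17, 14): λ = (3·17² + 18)/(2·14) ≡ 11/9. 9⁻¹ ≡ 17 (mod 19) since 9·17 = 153 ≡ 1, so λ ≡ 11·17 ≡ 16.
  x = λ² - 17 - 17 = 256 - 34 ≡ 13; y = λ·(17 - 13) - 14 ≡ 12. → (13, 12)
3A: (13, 12) + (17, 14). λ = (14 - 12)/(17 - 13) ≡ 2/4 mod 19. 4⁻¹ ≡ 5 (mod 19), so λ ≡ 10.
  x = λ² - 13 - 17 = 100 - 30 ≡ 13; y = λ·(13 - 13) - 12 ≡ 7. → (13, 7)
3A = (13, 7).
Next 3B:
Repeated addition: build up to 3B.
2B: tangent at (16, 8): λ = (3·16² + 18)/(2·8) ≡ 7/16. 16⁻¹ ≡ 6 (mod 19), so λ ≡ 7·6 ≡ 4.
  x = λ² - 16 - 16 = 16 - 32 ≡ 3; y = λ·(16 - 3) - 8 ≡ 6. → (3, 6)
3B: (3, 6) + (16, 8). λ = (8 - 6)/(16 - 3) ≡ 2/13 mod 19. 13⁻¹ ≡ 3 (mod 19), so λ ≡ 6.
  x = λ² - 3 - 16 = 36 - 19 ≡ 17; y = λ·(3 - 17) - 6 ≡ 5. → (17, 5)
3B = (17, 5).
Finally 3A + 3B:
(13, 7) + (17, 5). λ = (5 - 7)/(17 - 13) ≡ 17/4 mod 19. 4⁻¹ ≡ 5 (mod 19), so λ ≡ 9.
  x = λ² - 13 - 17 = 81 - 30 ≡ 13; y = λ·(13 - 13) - 7 ≡ 12. → (13, 12)

(13, 12)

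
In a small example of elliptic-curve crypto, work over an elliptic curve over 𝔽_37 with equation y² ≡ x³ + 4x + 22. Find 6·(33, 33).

Write P = (33, 33).
Repeated addition: build up to 6P.
2P: tangent at (33, 33): λ = (3·33² + 4)/(2·33) ≡ 15/29. 29⁻¹ ≡ 23 (mod 37), so λ ≡ 15·23 ≡ 12.
  x = λ² - 33 - 33 = 144 - 66 ≡ 4; y = λ·(33 - 4) - 33 ≡ 19. → (4, 19)
3P: (4, 19) + (33, 33). λ = (33 - 19)/(33 - 4) ≡ 14/29 mod 37. 29⁻¹ ≡ 23 (mod 37) since 29·23 = 667 ≡ 1, so λ ≡ 26.
  x = λ² - 4 - 33 = 676 - 37 ≡ 10; y = λ·(4 - 10) - 19 ≡ 10. → (10, 10)
4P: (10, 10) + (33, 33). λ = (33 - 10)/(33 - 10) ≡ 23/23 mod 37. 23⁻¹ ≡ 29 (mod 37), so λ ≡ 1.
  x = λ² - 10 - 33 = 1 - 43 ≡ 32; y = λ·(10 - 32) - 10 ≡ 5. → (32, 5)
5P: (32, 5) + (33, 33). λ = (33 - 5)/(33 - 32) ≡ 28/1 mod 37. 1⁻¹ ≡ 1 (mod 37), so λ ≡ 28.
  x = λ² - 32 - 33 = 784 - 65 ≡ 16; y = λ·(32 - 16) - 5 ≡ 36. → (16, 36)
6P: (16, 36) + (33, 33). λ = (33 - 36)/(33 - 16) ≡ 34/17 mod 37. 17⁻¹ ≡ 24 (mod 37), so λ ≡ 2.
  x = λ² - 16 - 33 = 4 - 49 ≡ 29; y = λ·(16 - 29) - 36 ≡ 12. → (29, 12)

(29, 12)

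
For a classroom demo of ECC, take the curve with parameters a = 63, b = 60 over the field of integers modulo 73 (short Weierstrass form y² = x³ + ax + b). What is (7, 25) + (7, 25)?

tangent at (7, 25): λ = (3·7² + 63)/(2·25) ≡ 64/50. 50⁻¹ ≡ 19 (mod 73), so λ ≡ 64·19 ≡ 48.
  x = λ² - 7 - 7 = 2304 - 14 ≡ 27; y = λ·(7 - 27) - 25 ≡ 37. → (27, 37)

(27, 37)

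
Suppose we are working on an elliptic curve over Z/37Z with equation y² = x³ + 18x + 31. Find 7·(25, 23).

Write G = (25, 23).
Double-and-add on 7 = (111)₂. Start with G = (25, 23) for the leading 1-bit.
double: tangent at (25, 23): λ = (3·25² + 18)/(2·23) ≡ 6/9. 9⁻¹ ≡ 33 (mod 37), so λ ≡ 6·33 ≡ 13.
  x = λ² - 25 - 25 = 169 - 50 ≡ 8; y = λ·(25 - 8) - 23 ≡ 13. → (8, 13)
add G: (8, 13) + (25, 23). λ = (23 - 13)/(25 - 8) ≡ 10/17 mod 37. 17⁻¹ ≡ 24 (mod 37), so λ ≡ 18.
  x = λ² - 8 - 25 = 324 - 33 ≡ 32; y = λ·(8 - 32) - 13 ≡ 36. → (32, 36)
double: tangent at (32, 36): λ = (3·32² + 18)/(2·36) ≡ 19/35. 35⁻¹ ≡ 18 (mod 37), so λ ≡ 19·18 ≡ 9.
  x = λ² - 32 - 32 = 81 - 64 ≡ 17; y = λ·(32 - 17) - 36 ≡ 25. → (17, 25)
add G: (17, 25) + (25, 23). λ = (23 - 25)/(25 - 17) ≡ 35/8 mod 37. 8⁻¹ ≡ 14 (mod 37), so λ ≡ 9.
  x = λ² - 17 - 25 = 81 - 42 ≡ 2; y = λ·(17 - 2) - 25 ≡ 36. → (2, 36)

(2, 36)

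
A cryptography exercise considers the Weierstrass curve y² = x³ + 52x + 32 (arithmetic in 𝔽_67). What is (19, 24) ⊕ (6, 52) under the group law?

(19, 24) + (6, 52). λ = (52 - 24)/(6 - 19) ≡ 28/54 mod 67. 54⁻¹ ≡ 36 (mod 67) since 54·36 = 1944 ≡ 1, so λ ≡ 3.
  x = λ² - 19 - 6 = 9 - 25 ≡ 51; y = λ·(19 - 51) - 24 ≡ 14. → (51, 14)

(51, 14)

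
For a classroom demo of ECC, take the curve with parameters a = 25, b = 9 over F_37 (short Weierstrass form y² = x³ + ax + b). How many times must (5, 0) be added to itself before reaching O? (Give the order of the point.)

2

2P: (5, 0) + (5, 0): same x and y₁ ≡ -y₂, so the sum is O.
2P = O, so the order is 2.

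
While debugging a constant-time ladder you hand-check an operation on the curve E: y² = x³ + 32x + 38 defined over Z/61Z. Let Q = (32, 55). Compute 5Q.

Double-and-add on 5 = (101)₂. Start with Q = (32, 55) for the leading 1-bit.
double: tangent at (32, 55): λ = (3·32² + 32)/(2·55) ≡ 54/49. 49⁻¹ ≡ 5 (mod 61), so λ ≡ 54·5 ≡ 26.
  x = λ² - 32 - 32 = 676 - 64 ≡ 2; y = λ·(32 - 2) - 55 ≡ 54. → (2, 54)
double: tangent at (2, 54): λ = (3·2² + 32)/(2·54) ≡ 44/47. 47⁻¹ ≡ 13 (mod 61), so λ ≡ 44·13 ≡ 23.
  x = λ² - 2 - 2 = 529 - 4 ≡ 37; y = λ·(2 - 37) - 54 ≡ 56. → (37, 56)
add Q: (37, 56) + (32, 55). λ = (55 - 56)/(32 - 37) ≡ 60/56 mod 61. 56⁻¹ ≡ 12 (mod 61), so λ ≡ 49.
  x = λ² - 37 - 32 = 2401 - 69 ≡ 14; y = λ·(37 - 14) - 56 ≡ 34. → (14, 34)

(14, 34)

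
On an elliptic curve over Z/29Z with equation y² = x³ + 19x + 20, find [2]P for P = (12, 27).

tangent at (12, 27): λ = (3·12² + 19)/(2·27) ≡ 16/25. 25⁻¹ ≡ 7 (mod 29) since 25·7 = 175 ≡ 1, so λ ≡ 16·7 ≡ 25.
  x = λ² - 12 - 12 = 625 - 24 ≡ 21; y = λ·(12 - 21) - 27 ≡ 9. → (21, 9)

(21, 9)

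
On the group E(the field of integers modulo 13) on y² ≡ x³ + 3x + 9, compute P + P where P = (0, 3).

tangent at (0, 3): λ = (3·0² + 3)/(2·3) ≡ 3/6. 6⁻¹ ≡ 11 (mod 13) since 6·11 = 66 ≡ 1, so λ ≡ 3·11 ≡ 7.
  x = λ² - 0 - 0 = 49 - 0 ≡ 10; y = λ·(0 - 10) - 3 ≡ 5. → (10, 5)

(10, 5)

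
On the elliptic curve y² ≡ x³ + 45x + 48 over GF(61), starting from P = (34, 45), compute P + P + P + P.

(20, 15)

Double-and-add on 4 = (100)₂. Start with P = (34, 45) for the leading 1-bit.
double: tangent at (34, 45): λ = (3·34² + 45)/(2·45) ≡ 36/29. 29⁻¹ ≡ 40 (mod 61), so λ ≡ 36·40 ≡ 37.
  x = λ² - 34 - 34 = 1369 - 68 ≡ 20; y = λ·(34 - 20) - 45 ≡ 46. → (20, 46)
double: tangent at (20, 46): λ = (3·20² + 45)/(2·46) ≡ 25/31. 31⁻¹ ≡ 2 (mod 61) since 31·2 = 62 ≡ 1, so λ ≡ 25·2 ≡ 50.
  x = λ² - 20 - 20 = 2500 - 40 ≡ 20; y = λ·(20 - 20) - 46 ≡ 15. → (20, 15)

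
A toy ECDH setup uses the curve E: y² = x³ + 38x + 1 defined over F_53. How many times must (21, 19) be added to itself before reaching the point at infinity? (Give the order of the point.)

2P: tangent at (21, 19): λ = (3·21² + 38)/(2·19) ≡ 36/38. 38⁻¹ ≡ 7 (mod 53), so λ ≡ 36·7 ≡ 40.
  x = λ² - 21 - 21 = 1600 - 42 ≡ 21; y = λ·(21 - 21) - 19 ≡ 34. → (21, 34)
3P: (21, 34) + (21, 19): same x and y₁ ≡ -y₂, so the sum is the point at infinity.
3P = the point at infinity, so the order is 3.

3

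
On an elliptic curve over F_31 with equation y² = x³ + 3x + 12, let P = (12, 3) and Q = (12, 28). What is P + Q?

The two points share x = 12 and their y-coordinates satisfy 3 + 28 ≡ 0 (mod 31), so they are inverses. Their sum is O.

O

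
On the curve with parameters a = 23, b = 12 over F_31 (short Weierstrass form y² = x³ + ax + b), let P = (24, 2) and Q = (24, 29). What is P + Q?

The two points share x = 24 and their y-coordinates satisfy 2 + 29 ≡ 0 (mod 31), so they are inverses. Their sum is O.

O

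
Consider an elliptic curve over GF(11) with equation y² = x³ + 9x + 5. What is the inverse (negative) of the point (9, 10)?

(9, 1)

-(9, 10) = (9, -10 mod 11) = (9, 1).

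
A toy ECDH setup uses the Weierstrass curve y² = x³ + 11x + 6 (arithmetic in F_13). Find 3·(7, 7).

Write Q = (7, 7).
Repeated addition: build up to 3Q.
2Q: tangent at (7, 7): λ = (3·7² + 11)/(2·7) ≡ 2/1. 1⁻¹ ≡ 1 (mod 13), so λ ≡ 2·1 ≡ 2.
  x = λ² - 7 - 7 = 4 - 14 ≡ 3; y = λ·(7 - 3) - 7 ≡ 1. → (3, 1)
3Q: (3, 1) + (7, 7). λ = (7 - 1)/(7 - 3) ≡ 6/4 mod 13. 4⁻¹ ≡ 10 (mod 13) since 4·10 = 40 ≡ 1, so λ ≡ 8.
  x = λ² - 3 - 7 = 64 - 10 ≡ 2; y = λ·(3 - 2) - 1 ≡ 7. → (2, 7)

(2, 7)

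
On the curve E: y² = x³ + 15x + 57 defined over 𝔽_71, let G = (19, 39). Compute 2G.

tangent at (19, 39): λ = (3·19² + 15)/(2·39) ≡ 33/7. 7⁻¹ ≡ 61 (mod 71), so λ ≡ 33·61 ≡ 25.
  x = λ² - 19 - 19 = 625 - 38 ≡ 19; y = λ·(19 - 19) - 39 ≡ 32. → (19, 32)

(19, 32)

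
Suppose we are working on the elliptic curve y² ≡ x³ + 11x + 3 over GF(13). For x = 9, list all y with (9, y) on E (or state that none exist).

x³ + 11x + 3 = 831 ≡ 12 (mod 13).
Square roots of 12 mod 13: 5 and 8 (since 5² = 25 ≡ 12).

5, 8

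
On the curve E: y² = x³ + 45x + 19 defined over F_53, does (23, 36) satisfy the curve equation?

y² = 36² ≡ 24; x³ + 45x + 19 = 13221 ≡ 24 (mod 53). 24 = 24.

yes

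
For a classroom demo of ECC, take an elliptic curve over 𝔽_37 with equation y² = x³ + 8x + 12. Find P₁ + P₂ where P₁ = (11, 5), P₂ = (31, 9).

(11, 5) + (31, 9). λ = (9 - 5)/(31 - 11) ≡ 4/20 mod 37. 20⁻¹ ≡ 13 (mod 37), so λ ≡ 15.
  x = λ² - 11 - 31 = 225 - 42 ≡ 35; y = λ·(11 - 35) - 5 ≡ 5. → (35, 5)

(35, 5)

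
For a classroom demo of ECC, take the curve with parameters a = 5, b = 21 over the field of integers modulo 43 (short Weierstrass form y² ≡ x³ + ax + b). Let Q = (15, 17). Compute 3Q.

Repeated addition: build up to 3Q.
2Q: tangent at (15, 17): λ = (3·15² + 5)/(2·17) ≡ 35/34. 34⁻¹ ≡ 19 (mod 43), so λ ≡ 35·19 ≡ 20.
  x = λ² - 15 - 15 = 400 - 30 ≡ 26; y = λ·(15 - 26) - 17 ≡ 21. → (26, 21)
3Q: (26, 21) + (15, 17). λ = (17 - 21)/(15 - 26) ≡ 39/32 mod 43. 32⁻¹ ≡ 39 (mod 43), so λ ≡ 16.
  x = λ² - 26 - 15 = 256 - 41 ≡ 0; y = λ·(26 - 0) - 21 ≡ 8. → (0, 8)

(0, 8)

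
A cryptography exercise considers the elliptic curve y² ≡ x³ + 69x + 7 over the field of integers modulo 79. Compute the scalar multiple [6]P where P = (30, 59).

Repeated addition: build up to 6P.
2P: tangent at (30, 59): λ = (3·30² + 69)/(2·59) ≡ 4/39. 39⁻¹ ≡ 77 (mod 79), so λ ≡ 4·77 ≡ 71.
  x = λ² - 30 - 30 = 5041 - 60 ≡ 4; y = λ·(30 - 4) - 59 ≡ 49. → (4, 49)
3P: (4, 49) + (30, 59). λ = (59 - 49)/(30 - 4) ≡ 10/26 mod 79. 26⁻¹ ≡ 76 (mod 79), so λ ≡ 49.
  x = λ² - 4 - 30 = 2401 - 34 ≡ 76; y = λ·(4 - 76) - 49 ≡ 57. → (76, 57)
4P: (76, 57) + (30, 59). λ = (59 - 57)/(30 - 76) ≡ 2/33 mod 79. 33⁻¹ ≡ 12 (mod 79), so λ ≡ 24.
  x = λ² - 76 - 30 = 576 - 106 ≡ 75; y = λ·(76 - 75) - 57 ≡ 46. → (75, 46)
5P: (75, 46) + (30, 59). λ = (59 - 46)/(30 - 75) ≡ 13/34 mod 79. 34⁻¹ ≡ 7 (mod 79) since 34·7 = 238 ≡ 1, so λ ≡ 12.
  x = λ² - 75 - 30 = 144 - 105 ≡ 39; y = λ·(75 - 39) - 46 ≡ 70. → (39, 70)
6P: (39, 70) + (30, 59). λ = (59 - 70)/(30 - 39) ≡ 68/70 mod 79. 70⁻¹ ≡ 35 (mod 79), so λ ≡ 10.
  x = λ² - 39 - 30 = 100 - 69 ≡ 31; y = λ·(39 - 31) - 70 ≡ 10. → (31, 10)

(31, 10)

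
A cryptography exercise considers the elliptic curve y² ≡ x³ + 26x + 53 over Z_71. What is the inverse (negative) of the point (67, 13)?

(67, 58)

-(67, 13) = (67, -13 mod 71) = (67, 58).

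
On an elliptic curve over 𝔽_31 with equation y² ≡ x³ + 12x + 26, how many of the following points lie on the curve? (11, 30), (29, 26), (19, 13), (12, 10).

(11, 30): 30² ≡ 1, rhs ≡ 1 → on.
(29, 26): 26² ≡ 25, rhs ≡ 25 → on.
(19, 13): 13² ≡ 14, rhs ≡ 14 → on.
(12, 10): 10² ≡ 7, rhs ≡ 7 → on.

4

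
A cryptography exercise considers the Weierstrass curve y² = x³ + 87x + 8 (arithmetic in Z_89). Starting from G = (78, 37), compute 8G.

Repeated addition: build up to 8G.
2G: tangent at (78, 37): λ = (3·78² + 87)/(2·37) ≡ 5/74. 74⁻¹ ≡ 83 (mod 89) since 74·83 = 6142 ≡ 1, so λ ≡ 5·83 ≡ 59.
  x = λ² - 78 - 78 = 3481 - 156 ≡ 32; y = λ·(78 - 32) - 37 ≡ 7. → (32, 7)
3G: (32, 7) + (78, 37). λ = (37 - 7)/(78 - 32) ≡ 30/46 mod 89. 46⁻¹ ≡ 60 (mod 89), so λ ≡ 20.
  x = λ² - 32 - 78 = 400 - 110 ≡ 23; y = λ·(32 - 23) - 7 ≡ 84. → (23, 84)
4G: (23, 84) + (78, 37). λ = (37 - 84)/(78 - 23) ≡ 42/55 mod 89. 55⁻¹ ≡ 34 (mod 89) since 55·34 = 1870 ≡ 1, so λ ≡ 4.
  x = λ² - 23 - 78 = 16 - 101 ≡ 4; y = λ·(23 - 4) - 84 ≡ 81. → (4, 81)
5G: (4, 81) + (78, 37). λ = (37 - 81)/(78 - 4) ≡ 45/74 mod 89. 74⁻¹ ≡ 83 (mod 89), so λ ≡ 86.
  x = λ² - 4 - 78 = 7396 - 82 ≡ 16; y = λ·(4 - 16) - 81 ≡ 44. → (16, 44)
6G: (16, 44) + (78, 37). λ = (37 - 44)/(78 - 16) ≡ 82/62 mod 89. 62⁻¹ ≡ 56 (mod 89) since 62·56 = 3472 ≡ 1, so λ ≡ 53.
  x = λ² - 16 - 78 = 2809 - 94 ≡ 45; y = λ·(16 - 45) - 44 ≡ 21. → (45, 21)
7G: (45, 21) + (78, 37). λ = (37 - 21)/(78 - 45) ≡ 16/33 mod 89. 33⁻¹ ≡ 27 (mod 89), so λ ≡ 76.
  x = λ² - 45 - 78 = 5776 - 123 ≡ 46; y = λ·(45 - 46) - 21 ≡ 81. → (46, 81)
8G: (46, 81) + (78, 37). λ = (37 - 81)/(78 - 46) ≡ 45/32 mod 89. 32⁻¹ ≡ 64 (mod 89) since 32·64 = 2048 ≡ 1, so λ ≡ 32.
  x = λ² - 46 - 78 = 1024 - 124 ≡ 10; y = λ·(46 - 10) - 81 ≡ 3. → (10, 3)

(10, 3)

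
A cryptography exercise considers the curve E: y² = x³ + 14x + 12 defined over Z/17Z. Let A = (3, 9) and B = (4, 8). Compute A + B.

(3, 9) + (4, 8). λ = (8 - 9)/(4 - 3) ≡ 16/1 mod 17. 1⁻¹ ≡ 1 (mod 17) since 1·1 = 1 ≡ 1, so λ ≡ 16.
  x = λ² - 3 - 4 = 256 - 7 ≡ 11; y = λ·(3 - 11) - 9 ≡ 16. → (11, 16)

(11, 16)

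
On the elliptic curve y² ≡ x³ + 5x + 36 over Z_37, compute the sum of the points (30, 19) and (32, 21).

(30, 19) + (32, 21). λ = (21 - 19)/(32 - 30) ≡ 2/2 mod 37. 2⁻¹ ≡ 19 (mod 37) since 2·19 = 38 ≡ 1, so λ ≡ 1.
  x = λ² - 30 - 32 = 1 - 62 ≡ 13; y = λ·(30 - 13) - 19 ≡ 35. → (13, 35)

(13, 35)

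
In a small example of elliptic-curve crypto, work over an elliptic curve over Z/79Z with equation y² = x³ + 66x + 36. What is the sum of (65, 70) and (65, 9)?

O

The two points share x = 65 and their y-coordinates satisfy 70 + 9 ≡ 0 (mod 79), so they are inverses. Their sum is the point at infinity.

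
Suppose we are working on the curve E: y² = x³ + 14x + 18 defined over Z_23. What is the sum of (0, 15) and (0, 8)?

The two points share x = 0 and their y-coordinates satisfy 15 + 8 ≡ 0 (mod 23), so they are inverses. Their sum is ∞.

O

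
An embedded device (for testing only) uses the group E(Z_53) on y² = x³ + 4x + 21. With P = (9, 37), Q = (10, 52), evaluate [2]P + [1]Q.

First 2P:
Repeated addition: build up to 2P.
2P: tangent at (9, 37): λ = (3·9² + 4)/(2·37) ≡ 35/21. 21⁻¹ ≡ 48 (mod 53), so λ ≡ 35·48 ≡ 37.
  x = λ² - 9 - 9 = 1369 - 18 ≡ 26; y = λ·(9 - 26) - 37 ≡ 23. → (26, 23)
2P = (26, 23).
Finally 2P + Q:
(26, 23) + (10, 52). λ = (52 - 23)/(10 - 26) ≡ 29/37 mod 53. 37⁻¹ ≡ 43 (mod 53), so λ ≡ 28.
  x = λ² - 26 - 10 = 784 - 36 ≡ 6; y = λ·(26 - 6) - 23 ≡ 7. → (6, 7)

(6, 7)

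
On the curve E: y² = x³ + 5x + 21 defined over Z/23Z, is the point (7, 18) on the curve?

y² = 18² ≡ 2; x³ + 5x + 21 = 399 ≡ 8 (mod 23). 2 ≠ 8.

no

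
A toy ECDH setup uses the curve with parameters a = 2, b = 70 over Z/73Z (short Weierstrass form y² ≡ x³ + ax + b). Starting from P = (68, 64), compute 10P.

O

Repeated addition: build up to 10P.
2P: tangent at (68, 64): λ = (3·68² + 2)/(2·64) ≡ 4/55. 55⁻¹ ≡ 4 (mod 73), so λ ≡ 4·4 ≡ 16.
  x = λ² - 68 - 68 = 256 - 136 ≡ 47; y = λ·(68 - 47) - 64 ≡ 53. → (47, 53)
3P: (47, 53) + (68, 64). λ = (64 - 53)/(68 - 47) ≡ 11/21 mod 73. 21⁻¹ ≡ 7 (mod 73), so λ ≡ 4.
  x = λ² - 47 - 68 = 16 - 115 ≡ 47; y = λ·(47 - 47) - 53 ≡ 20. → (47, 20)
4P: (47, 20) + (68, 64). λ = (64 - 20)/(68 - 47) ≡ 44/21 mod 73. 21⁻¹ ≡ 7 (mod 73), so λ ≡ 16.
  x = λ² - 47 - 68 = 256 - 115 ≡ 68; y = λ·(47 - 68) - 20 ≡ 9. → (68, 9)
5P: (68, 9) + (68, 64): same x and y₁ ≡ -y₂, so the sum is 𝒪.
6P: 𝒪 + (68, 64) = (68, 64) (identity).
7P: tangent at (68, 64): λ = (3·68² + 2)/(2·64) ≡ 4/55. 55⁻¹ ≡ 4 (mod 73), so λ ≡ 4·4 ≡ 16.
  x = λ² - 68 - 68 = 256 - 136 ≡ 47; y = λ·(68 - 47) - 64 ≡ 53. → (47, 53)
8P: (47, 53) + (68, 64). λ = (64 - 53)/(68 - 47) ≡ 11/21 mod 73. 21⁻¹ ≡ 7 (mod 73), so λ ≡ 4.
  x = λ² - 47 - 68 = 16 - 115 ≡ 47; y = λ·(47 - 47) - 53 ≡ 20. → (47, 20)
9P: (47, 20) + (68, 64). λ = (64 - 20)/(68 - 47) ≡ 44/21 mod 73. 21⁻¹ ≡ 7 (mod 73), so λ ≡ 16.
  x = λ² - 47 - 68 = 256 - 115 ≡ 68; y = λ·(47 - 68) - 20 ≡ 9. → (68, 9)
10P: (68, 9) + (68, 64): same x and y₁ ≡ -y₂, so the sum is 𝒪.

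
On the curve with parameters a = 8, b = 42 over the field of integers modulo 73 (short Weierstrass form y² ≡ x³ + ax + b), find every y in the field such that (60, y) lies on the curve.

2, 71

x³ + 8x + 42 = 216522 ≡ 4 (mod 73).
Square roots of 4 mod 73: 2 and 71 (since 2² = 4 ≡ 4).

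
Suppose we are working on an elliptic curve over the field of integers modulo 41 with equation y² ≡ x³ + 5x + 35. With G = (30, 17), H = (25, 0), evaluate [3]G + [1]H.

(37, 22)

First 3G:
Repeated addition: build up to 3G.
2G: tangent at (30, 17): λ = (3·30² + 5)/(2·17) ≡ 40/34. 34⁻¹ ≡ 35 (mod 41) since 34·35 = 1190 ≡ 1, so λ ≡ 40·35 ≡ 6.
  x = λ² - 30 - 30 = 36 - 60 ≡ 17; y = λ·(30 - 17) - 17 ≡ 20. → (17, 20)
3G: (17, 20) + (30, 17). λ = (17 - 20)/(30 - 17) ≡ 38/13 mod 41. 13⁻¹ ≡ 19 (mod 41) since 13·19 = 247 ≡ 1, so λ ≡ 25.
  x = λ² - 17 - 30 = 625 - 47 ≡ 4; y = λ·(17 - 4) - 20 ≡ 18. → (4, 18)
3G = (4, 18).
Finally 3G + H:
(4, 18) + (25, 0). λ = (0 - 18)/(25 - 4) ≡ 23/21 mod 41. 21⁻¹ ≡ 2 (mod 41), so λ ≡ 5.
  x = λ² - 4 - 25 = 25 - 29 ≡ 37; y = λ·(4 - 37) - 18 ≡ 22. → (37, 22)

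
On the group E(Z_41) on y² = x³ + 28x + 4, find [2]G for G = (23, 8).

tangent at (23, 8): λ = (3·23² + 28)/(2·8) ≡ 16/16. 16⁻¹ ≡ 18 (mod 41), so λ ≡ 16·18 ≡ 1.
  x = λ² - 23 - 23 = 1 - 46 ≡ 37; y = λ·(23 - 37) - 8 ≡ 19. → (37, 19)

(37, 19)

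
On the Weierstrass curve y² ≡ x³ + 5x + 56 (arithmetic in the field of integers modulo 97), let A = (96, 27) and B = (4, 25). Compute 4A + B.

(47, 79)

First 4A:
Double-and-add on 4 = (100)₂. Start with A = (96, 27) for the leading 1-bit.
double: tangent at (96, 27): λ = (3·96² + 5)/(2·27) ≡ 8/54. 54⁻¹ ≡ 9 (mod 97), so λ ≡ 8·9 ≡ 72.
  x = λ² - 96 - 96 = 5184 - 192 ≡ 45; y = λ·(96 - 45) - 27 ≡ 56. → (45, 56)
double: tangent at (45, 56): λ = (3·45² + 5)/(2·56) ≡ 66/15. 15⁻¹ ≡ 13 (mod 97), so λ ≡ 66·13 ≡ 82.
  x = λ² - 45 - 45 = 6724 - 90 ≡ 38; y = λ·(45 - 38) - 56 ≡ 33. → (38, 33)
4A = (38, 33).
Finally 4A + B:
(38, 33) + (4, 25). λ = (25 - 33)/(4 - 38) ≡ 89/63 mod 97. 63⁻¹ ≡ 77 (mod 97), so λ ≡ 63.
  x = λ² - 38 - 4 = 3969 - 42 ≡ 47; y = λ·(38 - 47) - 33 ≡ 79. → (47, 79)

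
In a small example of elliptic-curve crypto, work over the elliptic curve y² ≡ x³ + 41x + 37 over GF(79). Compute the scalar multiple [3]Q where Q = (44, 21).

Repeated addition: build up to 3Q.
2Q: tangent at (44, 21): λ = (3·44² + 41)/(2·21) ≡ 3/42. 42⁻¹ ≡ 32 (mod 79) since 42·32 = 1344 ≡ 1, so λ ≡ 3·32 ≡ 17.
  x = λ² - 44 - 44 = 289 - 88 ≡ 43; y = λ·(44 - 43) - 21 ≡ 75. → (43, 75)
3Q: (43, 75) + (44, 21). λ = (21 - 75)/(44 - 43) ≡ 25/1 mod 79. 1⁻¹ ≡ 1 (mod 79) since 1·1 = 1 ≡ 1, so λ ≡ 25.
  x = λ² - 43 - 44 = 625 - 87 ≡ 64; y = λ·(43 - 64) - 75 ≡ 32. → (64, 32)

(64, 32)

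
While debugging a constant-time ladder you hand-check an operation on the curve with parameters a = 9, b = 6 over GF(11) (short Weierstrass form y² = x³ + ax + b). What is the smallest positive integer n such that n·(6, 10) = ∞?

2P: tangent at (6, 10): λ = (3·6² + 9)/(2·10) ≡ 7/9. 9⁻¹ ≡ 5 (mod 11), so λ ≡ 7·5 ≡ 2.
  x = λ² - 6 - 6 = 4 - 12 ≡ 3; y = λ·(6 - 3) - 10 ≡ 7. → (3, 7)
3P: (3, 7) + (6, 10). λ = (10 - 7)/(6 - 3) ≡ 3/3 mod 11. 3⁻¹ ≡ 4 (mod 11) since 3·4 = 12 ≡ 1, so λ ≡ 1.
  x = λ² - 3 - 6 = 1 - 9 ≡ 3; y = λ·(3 - 3) - 7 ≡ 4. → (3, 4)
4P: (3, 4) + (6, 10). λ = (10 - 4)/(6 - 3) ≡ 6/3 mod 11. 3⁻¹ ≡ 4 (mod 11) since 3·4 = 12 ≡ 1, so λ ≡ 2.
  x = λ² - 3 - 6 = 4 - 9 ≡ 6; y = λ·(3 - 6) - 4 ≡ 1. → (6, 1)
5P: (6, 1) + (6, 10): same x and y₁ ≡ -y₂, so the sum is ∞.
5P = ∞, so the order is 5.

5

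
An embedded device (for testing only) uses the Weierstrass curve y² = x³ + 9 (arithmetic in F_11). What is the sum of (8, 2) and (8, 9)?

The two points share x = 8 and their y-coordinates satisfy 2 + 9 ≡ 0 (mod 11), so they are inverses. Their sum is O.

O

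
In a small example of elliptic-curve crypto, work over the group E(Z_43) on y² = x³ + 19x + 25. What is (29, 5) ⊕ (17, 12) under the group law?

(6, 21)

(29, 5) + (17, 12). λ = (12 - 5)/(17 - 29) ≡ 7/31 mod 43. 31⁻¹ ≡ 25 (mod 43) since 31·25 = 775 ≡ 1, so λ ≡ 3.
  x = λ² - 29 - 17 = 9 - 46 ≡ 6; y = λ·(29 - 6) - 5 ≡ 21. → (6, 21)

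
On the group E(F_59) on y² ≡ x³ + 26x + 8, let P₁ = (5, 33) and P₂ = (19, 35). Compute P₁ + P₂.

(29, 31)

(5, 33) + (19, 35). λ = (35 - 33)/(19 - 5) ≡ 2/14 mod 59. 14⁻¹ ≡ 38 (mod 59), so λ ≡ 17.
  x = λ² - 5 - 19 = 289 - 24 ≡ 29; y = λ·(5 - 29) - 33 ≡ 31. → (29, 31)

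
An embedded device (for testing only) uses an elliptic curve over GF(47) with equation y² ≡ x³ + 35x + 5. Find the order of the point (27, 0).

2

2P: (27, 0) + (27, 0): same x and y₁ ≡ -y₂, so the sum is O.
2P = O, so the order is 2.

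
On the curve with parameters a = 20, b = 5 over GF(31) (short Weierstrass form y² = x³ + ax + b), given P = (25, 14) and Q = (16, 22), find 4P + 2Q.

First 4P:
Repeated addition: build up to 4P.
2P: tangent at (25, 14): λ = (3·25² + 20)/(2·14) ≡ 4/28. 28⁻¹ ≡ 10 (mod 31), so λ ≡ 4·10 ≡ 9.
  x = λ² - 25 - 25 = 81 - 50 ≡ 0; y = λ·(25 - 0) - 14 ≡ 25. → (0, 25)
3P: (0, 25) + (25, 14). λ = (14 - 25)/(25 - 0) ≡ 20/25 mod 31. 25⁻¹ ≡ 5 (mod 31), so λ ≡ 7.
  x = λ² - 0 - 25 = 49 - 25 ≡ 24; y = λ·(0 - 24) - 25 ≡ 24. → (24, 24)
4P: (24, 24) + (25, 14). λ = (14 - 24)/(25 - 24) ≡ 21/1 mod 31. 1⁻¹ ≡ 1 (mod 31), so λ ≡ 21.
  x = λ² - 24 - 25 = 441 - 49 ≡ 20; y = λ·(24 - 20) - 24 ≡ 29. → (20, 29)
4P = (20, 29).
Next 2Q:
Repeated addition: build up to 2Q.
2Q: tangent at (16, 22): λ = (3·16² + 20)/(2·22) ≡ 13/13. 13⁻¹ ≡ 12 (mod 31) since 13·12 = 156 ≡ 1, so λ ≡ 13·12 ≡ 1.
  x = λ² - 16 - 16 = 1 - 32 ≡ 0; y = λ·(16 - 0) - 22 ≡ 25. → (0, 25)
2Q = (0, 25).
Finally 4P + 2Q:
(20, 29) + (0, 25). λ = (25 - 29)/(0 - 20) ≡ 27/11 mod 31. 11⁻¹ ≡ 17 (mod 31) since 11·17 = 187 ≡ 1, so λ ≡ 25.
  x = λ² - 20 - 0 = 625 - 20 ≡ 16; y = λ·(20 - 16) - 29 ≡ 9. → (16, 9)

(16, 9)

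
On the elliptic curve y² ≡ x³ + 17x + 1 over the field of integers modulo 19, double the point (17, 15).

tangent at (17, 15): λ = (3·17² + 17)/(2·15) ≡ 10/11. 11⁻¹ ≡ 7 (mod 19), so λ ≡ 10·7 ≡ 13.
  x = λ² - 17 - 17 = 169 - 34 ≡ 2; y = λ·(17 - 2) - 15 ≡ 9. → (2, 9)

(2, 9)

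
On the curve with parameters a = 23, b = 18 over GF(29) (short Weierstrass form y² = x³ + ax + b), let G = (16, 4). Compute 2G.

tangent at (16, 4): λ = (3·16² + 23)/(2·4) ≡ 8/8. 8⁻¹ ≡ 11 (mod 29) since 8·11 = 88 ≡ 1, so λ ≡ 8·11 ≡ 1.
  x = λ² - 16 - 16 = 1 - 32 ≡ 27; y = λ·(16 - 27) - 4 ≡ 14. → (27, 14)

(27, 14)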